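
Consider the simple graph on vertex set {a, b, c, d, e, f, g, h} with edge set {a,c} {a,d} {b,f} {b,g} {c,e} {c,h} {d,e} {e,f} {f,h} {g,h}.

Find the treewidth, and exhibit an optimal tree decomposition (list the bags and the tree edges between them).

Every bag has size at most 3, so the width is 3 − 1 = 2 and tw(G) ≤ 2. The edges g–b–f–h–g form a cycle, so G is not a tree and its treewidth is at least 2. Therefore the treewidth is 2.

Treewidth 2.
One optimal decomposition is:
Bags: B1 = {b, g, h}  B2 = {b, f, h}  B3 = {c, f, h}  B4 = {c, e, f}  B5 = {a, c, e}  B6 = {a, d, e}
Tree: B1–B2, B2–B3, B3–B4, B4–B5, B5–B6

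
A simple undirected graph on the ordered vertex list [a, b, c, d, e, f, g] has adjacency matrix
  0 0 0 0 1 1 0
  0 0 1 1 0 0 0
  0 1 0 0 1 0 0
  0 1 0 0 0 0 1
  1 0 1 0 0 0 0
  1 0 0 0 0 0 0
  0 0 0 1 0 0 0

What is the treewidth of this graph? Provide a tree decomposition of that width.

The largest bag has 2 vertices, giving width 1; this decomposition certifies tw(G) ≤ 1. Since G has at least one edge (e.g. c–e), it is not an edgeless graph, so tw(G) ≥ 1. Hence tw(G) = 1 exactly.

Treewidth 1.
Bags: B1 = {c, e}  B2 = {a, e}  B3 = {b, c}  B4 = {a, f}  B5 = {b, d}  B6 = {d, g}
Tree: B1–B2, B1–B3, B2–B4, B3–B5, B5–B6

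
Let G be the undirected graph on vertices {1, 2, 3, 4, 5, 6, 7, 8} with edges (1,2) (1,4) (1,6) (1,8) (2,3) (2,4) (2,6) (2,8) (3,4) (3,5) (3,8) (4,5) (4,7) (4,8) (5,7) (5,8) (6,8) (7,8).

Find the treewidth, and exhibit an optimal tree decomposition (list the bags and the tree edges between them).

Each bag holds 4 vertices, so the decomposition has width 3, which upper-bounds the treewidth. For the lower bound, the 4 vertices {1, 2, 4, 8} are pairwise adjacent, and any tree decomposition puts a clique entirely inside one bag — forcing width ≥ 3. The upper and lower bounds meet at 3, so that is the treewidth.

Treewidth 3.
Bags: B1 = {1, 2, 4, 8}  B2 = {2, 3, 4, 8}  B3 = {3, 4, 5, 8}  B4 = {4, 5, 7, 8}  B5 = {1, 2, 6, 8}
Tree: B1–B2, B2–B3, B3–B4, B1–B5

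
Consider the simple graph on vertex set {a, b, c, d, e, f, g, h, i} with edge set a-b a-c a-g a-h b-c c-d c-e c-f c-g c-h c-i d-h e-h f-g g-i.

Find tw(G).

A width-2 tree decomposition is:
Bags: B1 = {a, c, g}  B2 = {a, c, h}  B3 = {c, e, h}  B4 = {c, d, h}  B5 = {a, b, c}  B6 = {c, f, g}  B7 = {c, g, i}
Tree: B1–B2, B2–B3, B2–B4, B2–B5, B1–B6, B1–B7
The largest bag has 3 vertices, giving width 2; this decomposition certifies tw(G) ≤ 2. On the other hand G contains the 3-clique {c, d, h}. A clique must lie in a single bag of any decomposition, so no decomposition can have width below 2. Therefore the treewidth is 2.

2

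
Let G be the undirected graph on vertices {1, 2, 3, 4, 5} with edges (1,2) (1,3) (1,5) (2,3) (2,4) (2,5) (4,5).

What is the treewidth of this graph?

2

A width-2 tree decomposition is:
Bags: B1 = {1, 2, 3}  B2 = {1, 2, 5}  B3 = {2, 4, 5}
Tree: B1–B2, B2–B3
Each bag holds 3 vertices, so the decomposition has width 2, which upper-bounds the treewidth. Conversely, {1, 2, 3} is a clique of size 3, and the vertices of any clique must share a bag in every tree decomposition; so some bag has ≥ 3 vertices and tw(G) ≥ 2. Therefore the treewidth is 2.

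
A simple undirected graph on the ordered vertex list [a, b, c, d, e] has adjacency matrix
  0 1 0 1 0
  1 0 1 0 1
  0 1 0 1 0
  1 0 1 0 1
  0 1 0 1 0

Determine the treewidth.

2

A width-2 tree decomposition is:
Bags: B1 = {b, d, e}  B2 = {b, c, d}  B3 = {a, b, d}
Tree: B1–B2, B2–B3
Every bag has size at most 3, so the width is 3 − 1 = 2 and tw(G) ≤ 2. The edges d–e–b–c–d form a cycle, so G is not a tree and its treewidth is at least 2. Hence tw(G) = 2 exactly.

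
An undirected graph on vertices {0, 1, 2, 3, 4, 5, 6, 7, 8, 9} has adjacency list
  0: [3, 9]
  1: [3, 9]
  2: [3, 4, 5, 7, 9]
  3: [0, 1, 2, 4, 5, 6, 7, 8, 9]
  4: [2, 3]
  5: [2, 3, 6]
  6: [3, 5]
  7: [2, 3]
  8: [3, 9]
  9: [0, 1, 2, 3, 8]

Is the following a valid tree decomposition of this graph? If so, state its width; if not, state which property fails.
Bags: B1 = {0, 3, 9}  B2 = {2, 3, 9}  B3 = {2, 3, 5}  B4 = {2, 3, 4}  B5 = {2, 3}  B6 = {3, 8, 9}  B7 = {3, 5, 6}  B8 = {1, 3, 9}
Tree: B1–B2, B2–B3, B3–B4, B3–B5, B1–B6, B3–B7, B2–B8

A tree decomposition must satisfy three properties: every vertex lies in some bag; for every edge, both endpoints lie together in some bag; and for every vertex, the bags containing it form a connected subtree. Here vertex 7 appears in no bag, so the decomposition is invalid.

No — vertex 7 appears in no bag.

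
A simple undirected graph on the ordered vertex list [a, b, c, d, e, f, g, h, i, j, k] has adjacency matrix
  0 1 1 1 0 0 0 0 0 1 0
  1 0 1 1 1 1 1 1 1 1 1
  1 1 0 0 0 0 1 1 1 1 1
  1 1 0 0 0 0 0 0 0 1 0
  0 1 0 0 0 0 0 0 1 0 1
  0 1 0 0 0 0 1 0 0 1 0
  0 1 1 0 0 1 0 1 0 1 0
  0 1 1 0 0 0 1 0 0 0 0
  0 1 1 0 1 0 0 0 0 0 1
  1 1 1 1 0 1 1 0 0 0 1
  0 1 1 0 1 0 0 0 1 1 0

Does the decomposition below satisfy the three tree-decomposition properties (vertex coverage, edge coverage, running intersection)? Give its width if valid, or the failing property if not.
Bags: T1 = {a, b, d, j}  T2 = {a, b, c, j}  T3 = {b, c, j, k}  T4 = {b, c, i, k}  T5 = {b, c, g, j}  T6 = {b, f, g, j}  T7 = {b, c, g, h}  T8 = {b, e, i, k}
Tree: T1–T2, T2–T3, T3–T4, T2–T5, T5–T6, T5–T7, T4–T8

Every vertex of G appears in some bag (union = {a, b, c, d, e, f, g, h, i, j, k}); every edge is covered by a bag; and for each vertex v the set of bags containing v is connected in the bag tree. The decomposition is therefore valid. The largest bag has 4 vertices, so the width is 3.

Yes; width 3.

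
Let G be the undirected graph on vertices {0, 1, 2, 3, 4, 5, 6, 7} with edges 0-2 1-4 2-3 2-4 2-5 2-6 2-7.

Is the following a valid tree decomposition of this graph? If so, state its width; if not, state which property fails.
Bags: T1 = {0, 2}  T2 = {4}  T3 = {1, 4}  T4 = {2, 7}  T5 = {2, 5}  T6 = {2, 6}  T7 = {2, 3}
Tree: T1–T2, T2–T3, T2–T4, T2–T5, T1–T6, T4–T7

A tree decomposition must satisfy three properties: every vertex lies in some bag; for every edge, both endpoints lie together in some bag; and for every vertex, the bags containing it form a connected subtree. Here edge (2,4) lies in no bag, so the decomposition is invalid.

No — edge (2,4) lies in no bag.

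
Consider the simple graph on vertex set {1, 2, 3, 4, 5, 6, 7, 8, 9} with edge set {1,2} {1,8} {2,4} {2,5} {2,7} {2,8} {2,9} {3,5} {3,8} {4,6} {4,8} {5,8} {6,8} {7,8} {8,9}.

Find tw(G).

A width-2 tree decomposition is:
Bags: B1 = {1, 2, 8}  B2 = {2, 4, 8}  B3 = {2, 7, 8}  B4 = {2, 8, 9}  B5 = {2, 5, 8}  B6 = {4, 6, 8}  B7 = {3, 5, 8}
Tree: B1–B2, B1–B3, B3–B4, B1–B5, B2–B6, B5–B7
Every bag has size at most 3, so the width is 3 − 1 = 2 and tw(G) ≤ 2. For the lower bound, the 3 vertices {1, 2, 8} are pairwise adjacent, and any tree decomposition puts a clique entirely inside one bag — forcing width ≥ 2. Hence tw(G) = 2 exactly.

2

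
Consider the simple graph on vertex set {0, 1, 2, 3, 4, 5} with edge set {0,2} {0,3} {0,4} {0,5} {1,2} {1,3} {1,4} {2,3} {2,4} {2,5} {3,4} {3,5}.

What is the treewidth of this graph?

A width-3 tree decomposition is:
Bags: B1 = {1, 2, 3, 4}  B2 = {0, 2, 3, 4}  B3 = {0, 2, 3, 5}
Tree: B1–B2, B2–B3
Each bag holds 4 vertices, so the decomposition has width 3, which upper-bounds the treewidth. For the lower bound, the 4 vertices {0, 2, 3, 4} are pairwise adjacent, and any tree decomposition puts a clique entirely inside one bag — forcing width ≥ 3. The upper and lower bounds meet at 3, so that is the treewidth.

3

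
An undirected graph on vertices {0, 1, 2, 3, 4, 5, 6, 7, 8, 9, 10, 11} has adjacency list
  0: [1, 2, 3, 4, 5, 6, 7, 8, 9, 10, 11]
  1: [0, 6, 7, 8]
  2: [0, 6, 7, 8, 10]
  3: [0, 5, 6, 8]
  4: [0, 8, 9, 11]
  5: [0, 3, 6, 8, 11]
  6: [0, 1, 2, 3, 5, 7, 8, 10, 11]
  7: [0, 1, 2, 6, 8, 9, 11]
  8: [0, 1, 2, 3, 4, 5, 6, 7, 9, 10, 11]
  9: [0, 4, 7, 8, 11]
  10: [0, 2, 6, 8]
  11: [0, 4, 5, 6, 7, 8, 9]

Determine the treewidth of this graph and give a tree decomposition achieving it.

Each bag holds 5 vertices, so the decomposition has width 4, which upper-bounds the treewidth. For the lower bound, the 5 vertices {0, 4, 8, 9, 11} are pairwise adjacent, and any tree decomposition puts a clique entirely inside one bag — forcing width ≥ 4. The upper and lower bounds meet at 4, so that is the treewidth.

Treewidth 4.
Bags: B1 = {0, 5, 6, 8, 11}  B2 = {0, 3, 5, 6, 8}  B3 = {0, 6, 7, 8, 11}  B4 = {0, 7, 8, 9, 11}  B5 = {0, 2, 6, 7, 8}  B6 = {0, 2, 6, 8, 10}  B7 = {0, 4, 8, 9, 11}  B8 = {0, 1, 6, 7, 8}
Tree: B1–B2, B1–B3, B3–B4, B3–B5, B5–B6, B4–B7, B3–B8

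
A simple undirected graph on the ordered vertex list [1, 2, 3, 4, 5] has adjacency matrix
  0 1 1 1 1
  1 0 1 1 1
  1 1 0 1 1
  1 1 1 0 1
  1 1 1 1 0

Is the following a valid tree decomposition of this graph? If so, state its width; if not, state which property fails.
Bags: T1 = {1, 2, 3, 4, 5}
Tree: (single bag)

Checking the three conditions: (i) the bags cover all of {1, 2, 3, 4, 5}; (ii) for each edge, some bag contains both endpoints; (iii) the bags containing any fixed vertex form a subtree. All hold, so the decomposition is valid with width 5 − 1 = 4.

Yes; width 4.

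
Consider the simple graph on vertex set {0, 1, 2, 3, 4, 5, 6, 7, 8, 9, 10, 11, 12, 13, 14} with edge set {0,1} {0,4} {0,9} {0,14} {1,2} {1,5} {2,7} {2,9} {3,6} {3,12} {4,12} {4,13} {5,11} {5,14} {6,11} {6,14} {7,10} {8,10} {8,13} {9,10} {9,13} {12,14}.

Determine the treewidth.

A width-3 tree decomposition is:
Bags: B1 = {3, 6, 11, 12}  B2 = {6, 11, 12, 14}  B3 = {5, 11, 12, 14}  B4 = {4, 5, 12, 14}  B5 = {0, 4, 5, 14}  B6 = {0, 1, 4, 5}  B7 = {0, 1, 4, 13}  B8 = {0, 1, 9, 13}  B9 = {1, 2, 9, 13}  B10 = {2, 8, 9, 13}  B11 = {2, 8, 9, 10}  B12 = {2, 7, 8, 10}
Tree: B1–B2, B2–B3, B3–B4, B4–B5, B5–B6, B6–B7, B7–B8, B8–B9, B9–B10, B10–B11, B11–B12
Each bag holds 4 vertices, so the decomposition has width 3, which upper-bounds the treewidth. For the lower bound: the 4 vertex sets {3,6,11}, {12}, {14}, {0,1,4,5} are disjoint, each induces a connected subgraph, and every pair is joined by at least one edge of G. Contracting each set to a single vertex therefore yields K_{4} as a minor, and since treewidth is minor-monotone, tw(G) ≥ tw(K_{4}) = 3. Therefore the treewidth is 3.

3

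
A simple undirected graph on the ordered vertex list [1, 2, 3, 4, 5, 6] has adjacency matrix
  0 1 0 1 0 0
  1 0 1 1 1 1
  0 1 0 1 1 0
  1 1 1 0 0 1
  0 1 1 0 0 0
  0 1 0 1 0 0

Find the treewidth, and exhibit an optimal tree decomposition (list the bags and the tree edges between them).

Treewidth 2.
One optimal decomposition is:
Bags: B1 = {2, 4, 6}  B2 = {2, 3, 4}  B3 = {1, 2, 4}  B4 = {2, 3, 5}
Tree: B1–B2, B1–B3, B2–B4

The largest bag has 3 vertices, giving width 2; this decomposition certifies tw(G) ≤ 2. Conversely, {1, 2, 4} is a clique of size 3, and the vertices of any clique must share a bag in every tree decomposition; so some bag has ≥ 3 vertices and tw(G) ≥ 2. Therefore the treewidth is 2.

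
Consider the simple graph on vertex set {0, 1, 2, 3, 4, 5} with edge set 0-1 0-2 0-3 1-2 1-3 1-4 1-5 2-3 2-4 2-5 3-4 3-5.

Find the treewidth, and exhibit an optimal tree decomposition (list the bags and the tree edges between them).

Treewidth 3.
One optimal decomposition is:
Bags: B1 = {1, 2, 3, 5}  B2 = {1, 2, 3, 4}  B3 = {0, 1, 2, 3}
Tree: B1–B2, B2–B3

The largest bag has 4 vertices, giving width 3; this decomposition certifies tw(G) ≤ 3. On the other hand G contains the 4-clique {0, 1, 2, 3}. A clique must lie in a single bag of any decomposition, so no decomposition can have width below 3. The upper and lower bounds meet at 3, so that is the treewidth.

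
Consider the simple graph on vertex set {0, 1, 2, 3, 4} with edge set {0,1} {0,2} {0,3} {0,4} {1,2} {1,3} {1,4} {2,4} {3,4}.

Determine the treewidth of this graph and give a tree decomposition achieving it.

The largest bag has 4 vertices, giving width 3; this decomposition certifies tw(G) ≤ 3. For the lower bound, the 4 vertices {0, 1, 2, 4} are pairwise adjacent, and any tree decomposition puts a clique entirely inside one bag — forcing width ≥ 3. Therefore the treewidth is 3.

Treewidth 3.
Bags: B1 = {0, 1, 3, 4}  B2 = {0, 1, 2, 4}
Tree: B1–B2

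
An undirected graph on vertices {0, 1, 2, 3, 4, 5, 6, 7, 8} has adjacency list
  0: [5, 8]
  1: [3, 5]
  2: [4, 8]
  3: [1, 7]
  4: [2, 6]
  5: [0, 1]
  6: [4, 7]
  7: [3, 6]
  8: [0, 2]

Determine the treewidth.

A width-2 tree decomposition is:
Bags: B1 = {0, 1, 5}  B2 = {0, 1, 8}  B3 = {1, 2, 8}  B4 = {1, 2, 4}  B5 = {1, 4, 6}  B6 = {1, 6, 7}  B7 = {1, 3, 7}
Tree: B1–B2, B2–B3, B3–B4, B4–B5, B5–B6, B6–B7
Each bag holds 3 vertices, so the decomposition has width 2, which upper-bounds the treewidth. For the lower bound, G contains the cycle 1–5–0–8–2–4–6–7–3–1, so G is not a forest; only forests have treewidth ≤ 1, hence tw(G) ≥ 2. Combining the bounds, tw(G) = 2.

2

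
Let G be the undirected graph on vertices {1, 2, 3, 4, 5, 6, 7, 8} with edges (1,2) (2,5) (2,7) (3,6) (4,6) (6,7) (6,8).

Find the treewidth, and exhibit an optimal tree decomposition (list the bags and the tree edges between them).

Treewidth 1.
One optimal decomposition is:
Bags: B1 = {6, 7}  B2 = {2, 7}  B3 = {1, 2}  B4 = {4, 6}  B5 = {2, 5}  B6 = {3, 6}  B7 = {6, 8}
Tree: B1–B2, B2–B3, B1–B4, B2–B5, B4–B6, B1–B7

The largest bag has 2 vertices, giving width 1; this decomposition certifies tw(G) ≤ 1. Since G has at least one edge (e.g. 6–7), it is not an edgeless graph, so tw(G) ≥ 1. Combining the bounds, tw(G) = 1.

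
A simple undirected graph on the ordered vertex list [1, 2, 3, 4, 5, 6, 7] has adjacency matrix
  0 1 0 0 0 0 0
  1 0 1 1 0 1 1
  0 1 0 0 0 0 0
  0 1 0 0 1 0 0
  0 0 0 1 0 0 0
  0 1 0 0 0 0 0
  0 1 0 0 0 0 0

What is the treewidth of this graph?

1

A width-1 tree decomposition is:
Bags: B1 = {1, 2}  B2 = {2, 4}  B3 = {2, 6}  B4 = {2, 3}  B5 = {2, 7}  B6 = {4, 5}
Tree: B1–B2, B2–B3, B2–B4, B4–B5, B2–B6
Each bag holds 2 vertices, so the decomposition has width 1, which upper-bounds the treewidth. G has an edge, so its treewidth is at least 1. Therefore the treewidth is 1.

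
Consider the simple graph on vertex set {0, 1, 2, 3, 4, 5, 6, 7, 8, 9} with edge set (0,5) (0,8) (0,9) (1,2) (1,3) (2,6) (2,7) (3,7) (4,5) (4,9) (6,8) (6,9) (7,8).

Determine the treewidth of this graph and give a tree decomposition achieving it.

Treewidth 2.
One optimal decomposition is:
Bags: B1 = {0, 4, 5}  B2 = {0, 4, 9}  B3 = {0, 8, 9}  B4 = {6, 8, 9}  B5 = {6, 7, 8}  B6 = {2, 6, 7}  B7 = {2, 3, 7}  B8 = {1, 2, 3}
Tree: B1–B2, B2–B3, B3–B4, B4–B5, B5–B6, B6–B7, B7–B8

Each bag holds 3 vertices, so the decomposition has width 2, which upper-bounds the treewidth. Since 5–4–9–0–5 is a cycle in G, G is not acyclic. Forests are exactly the graphs of treewidth ≤ 1, so tw(G) ≥ 2. Therefore the treewidth is 2.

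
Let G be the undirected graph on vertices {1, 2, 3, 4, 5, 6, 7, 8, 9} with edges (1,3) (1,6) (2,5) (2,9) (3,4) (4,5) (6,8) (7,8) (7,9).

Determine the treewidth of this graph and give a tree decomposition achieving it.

Treewidth 2.
Bags: B1 = {1, 6, 8}  B2 = {1, 7, 8}  B3 = {1, 7, 9}  B4 = {1, 2, 9}  B5 = {1, 2, 5}  B6 = {1, 4, 5}  B7 = {1, 3, 4}
Tree: B1–B2, B2–B3, B3–B4, B4–B5, B5–B6, B6–B7

Each bag holds 3 vertices, so the decomposition has width 2, which upper-bounds the treewidth. Since 1–6–8–7–9–2–5–4–3–1 is a cycle in G, G is not acyclic. Forests are exactly the graphs of treewidth ≤ 1, so tw(G) ≥ 2. Therefore the treewidth is 2.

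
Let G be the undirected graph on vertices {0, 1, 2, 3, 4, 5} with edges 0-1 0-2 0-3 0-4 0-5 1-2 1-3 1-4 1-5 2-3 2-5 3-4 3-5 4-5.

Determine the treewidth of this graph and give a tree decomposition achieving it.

Treewidth 4.
One such decomposition:
Bags: B1 = {0, 1, 3, 4, 5}  B2 = {0, 1, 2, 3, 5}
Tree: B1–B2

The largest bag has 5 vertices, giving width 4; this decomposition certifies tw(G) ≤ 4. For the lower bound, the 5 vertices {0, 1, 2, 3, 5} are pairwise adjacent, and any tree decomposition puts a clique entirely inside one bag — forcing width ≥ 4. Therefore the treewidth is 4.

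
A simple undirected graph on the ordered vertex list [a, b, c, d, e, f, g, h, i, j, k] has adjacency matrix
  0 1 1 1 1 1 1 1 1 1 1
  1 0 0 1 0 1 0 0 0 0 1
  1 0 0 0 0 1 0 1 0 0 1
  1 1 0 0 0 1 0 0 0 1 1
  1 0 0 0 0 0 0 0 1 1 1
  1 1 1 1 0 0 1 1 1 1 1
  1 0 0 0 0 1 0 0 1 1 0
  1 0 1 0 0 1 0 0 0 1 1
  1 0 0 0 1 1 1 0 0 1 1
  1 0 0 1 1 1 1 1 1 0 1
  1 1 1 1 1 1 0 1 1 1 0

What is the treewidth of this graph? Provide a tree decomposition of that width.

Treewidth 4.
One optimal decomposition is:
Bags: B1 = {a, d, f, j, k}  B2 = {a, f, i, j, k}  B3 = {a, e, i, j, k}  B4 = {a, f, h, j, k}  B5 = {a, c, f, h, k}  B6 = {a, b, d, f, k}  B7 = {a, f, g, i, j}
Tree: B1–B2, B2–B3, B2–B4, B4–B5, B1–B6, B2–B7

The largest bag has 5 vertices, giving width 4; this decomposition certifies tw(G) ≤ 4. On the other hand G contains the 5-clique {a, e, i, j, k}. A clique must lie in a single bag of any decomposition, so no decomposition can have width below 4. The upper and lower bounds meet at 4, so that is the treewidth.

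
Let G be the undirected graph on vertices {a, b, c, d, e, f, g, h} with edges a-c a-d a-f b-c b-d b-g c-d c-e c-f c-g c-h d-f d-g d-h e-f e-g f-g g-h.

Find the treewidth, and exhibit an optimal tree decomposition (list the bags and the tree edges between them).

Each bag holds 4 vertices, so the decomposition has width 3, which upper-bounds the treewidth. On the other hand G contains the 4-clique {c, d, g, h}. A clique must lie in a single bag of any decomposition, so no decomposition can have width below 3. The upper and lower bounds meet at 3, so that is the treewidth.

Treewidth 3.
One such decomposition:
Bags: B1 = {c, d, f, g}  B2 = {c, d, g, h}  B3 = {b, c, d, g}  B4 = {c, e, f, g}  B5 = {a, c, d, f}
Tree: B1–B2, B2–B3, B1–B4, B1–B5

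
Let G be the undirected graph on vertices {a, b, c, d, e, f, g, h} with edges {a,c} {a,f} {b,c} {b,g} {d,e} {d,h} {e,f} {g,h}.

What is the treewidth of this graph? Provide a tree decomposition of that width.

Each bag holds 3 vertices, so the decomposition has width 2, which upper-bounds the treewidth. Since f–a–c–b–g–h–d–e–f is a cycle in G, G is not acyclic. Forests are exactly the graphs of treewidth ≤ 1, so tw(G) ≥ 2. Therefore the treewidth is 2.

Treewidth 2.
One such decomposition:
Bags: B1 = {a, c, f}  B2 = {b, c, f}  B3 = {b, f, g}  B4 = {f, g, h}  B5 = {d, f, h}  B6 = {d, e, f}
Tree: B1–B2, B2–B3, B3–B4, B4–B5, B5–B6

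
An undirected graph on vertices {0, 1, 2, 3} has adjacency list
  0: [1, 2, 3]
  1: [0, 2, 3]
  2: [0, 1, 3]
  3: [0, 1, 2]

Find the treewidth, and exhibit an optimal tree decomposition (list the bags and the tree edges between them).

Treewidth 3.
One optimal decomposition is:
Bags: B1 = {0, 1, 2, 3}
Tree: (single bag)

A single bag containing all 4 vertices is trivially a valid decomposition of width 3. Conversely, {0, 1, 2, 3} is a clique of size 4, and the vertices of any clique must share a bag in every tree decomposition; so some bag has ≥ 4 vertices and tw(G) ≥ 3. Combining the bounds, tw(G) = 3.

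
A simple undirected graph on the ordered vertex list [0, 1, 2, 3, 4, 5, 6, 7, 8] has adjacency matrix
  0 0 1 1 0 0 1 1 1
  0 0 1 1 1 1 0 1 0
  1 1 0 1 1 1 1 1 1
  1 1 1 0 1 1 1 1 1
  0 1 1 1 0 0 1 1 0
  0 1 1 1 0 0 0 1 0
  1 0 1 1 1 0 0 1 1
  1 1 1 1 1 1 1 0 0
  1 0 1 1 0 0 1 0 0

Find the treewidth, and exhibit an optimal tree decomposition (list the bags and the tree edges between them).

Every bag has size at most 5, so the width is 5 − 1 = 4 and tw(G) ≤ 4. Conversely, {0, 2, 3, 6, 8} is a clique of size 5, and the vertices of any clique must share a bag in every tree decomposition; so some bag has ≥ 5 vertices and tw(G) ≥ 4. Combining the bounds, tw(G) = 4.

Treewidth 4.
Bags: B1 = {2, 3, 4, 6, 7}  B2 = {1, 2, 3, 4, 7}  B3 = {0, 2, 3, 6, 7}  B4 = {0, 2, 3, 6, 8}  B5 = {1, 2, 3, 5, 7}
Tree: B1–B2, B1–B3, B3–B4, B2–B5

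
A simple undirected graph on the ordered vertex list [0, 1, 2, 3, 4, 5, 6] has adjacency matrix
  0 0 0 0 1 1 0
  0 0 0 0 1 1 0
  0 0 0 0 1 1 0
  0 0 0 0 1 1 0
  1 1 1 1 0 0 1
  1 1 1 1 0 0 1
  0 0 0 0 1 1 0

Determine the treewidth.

A width-2 tree decomposition is:
Bags: B1 = {3, 4, 5}  B2 = {2, 4, 5}  B3 = {0, 4, 5}  B4 = {4, 5, 6}  B5 = {1, 4, 5}
Tree: B1–B2, B2–B3, B3–B4, B4–B5
Every bag has size at most 3, so the width is 3 − 1 = 2 and tw(G) ≤ 2. Since 5–3–4–2–5 is a cycle in G, G is not acyclic. Forests are exactly the graphs of treewidth ≤ 1, so tw(G) ≥ 2. Hence tw(G) = 2 exactly.

2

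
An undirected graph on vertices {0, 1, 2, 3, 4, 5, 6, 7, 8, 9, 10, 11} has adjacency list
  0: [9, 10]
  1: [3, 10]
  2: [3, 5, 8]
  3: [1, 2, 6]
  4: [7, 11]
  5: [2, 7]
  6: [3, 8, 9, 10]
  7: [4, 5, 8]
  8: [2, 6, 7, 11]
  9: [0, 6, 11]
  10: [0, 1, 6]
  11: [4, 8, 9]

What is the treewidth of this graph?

3

A width-3 tree decomposition is:
Bags: B1 = {2, 4, 5, 7}  B2 = {2, 4, 7, 8}  B3 = {2, 4, 8, 11}  B4 = {2, 3, 8, 11}  B5 = {3, 6, 8, 11}  B6 = {3, 6, 9, 11}  B7 = {1, 3, 6, 9}  B8 = {1, 6, 9, 10}  B9 = {0, 1, 9, 10}
Tree: B1–B2, B2–B3, B3–B4, B4–B5, B5–B6, B6–B7, B7–B8, B8–B9
The largest bag has 4 vertices, giving width 3; this decomposition certifies tw(G) ≤ 3. For the lower bound: the 4 vertex sets {4,5,7}, {2}, {8}, {3,6,9,11} are disjoint, each induces a connected subgraph, and every pair is joined by at least one edge of G. Contracting each set to a single vertex therefore yields K_{4} as a minor, and since treewidth is minor-monotone, tw(G) ≥ tw(K_{4}) = 3. Hence tw(G) = 3 exactly.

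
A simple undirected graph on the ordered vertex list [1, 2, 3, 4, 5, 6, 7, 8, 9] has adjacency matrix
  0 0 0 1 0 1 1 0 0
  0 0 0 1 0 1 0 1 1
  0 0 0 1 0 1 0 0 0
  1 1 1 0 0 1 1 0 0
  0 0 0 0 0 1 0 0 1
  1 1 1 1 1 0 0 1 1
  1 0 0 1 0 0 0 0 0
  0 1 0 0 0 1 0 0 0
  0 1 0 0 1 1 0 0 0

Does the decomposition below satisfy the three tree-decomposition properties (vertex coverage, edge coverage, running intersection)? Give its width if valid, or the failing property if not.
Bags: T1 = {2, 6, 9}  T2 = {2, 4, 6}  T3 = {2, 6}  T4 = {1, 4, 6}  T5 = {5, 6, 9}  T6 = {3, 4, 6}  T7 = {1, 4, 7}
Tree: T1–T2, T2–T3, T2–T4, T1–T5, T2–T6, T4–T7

No — vertex 8 appears in no bag.

A tree decomposition must satisfy three properties: every vertex lies in some bag; for every edge, both endpoints lie together in some bag; and for every vertex, the bags containing it form a connected subtree. Here vertex 8 appears in no bag, so the decomposition is invalid.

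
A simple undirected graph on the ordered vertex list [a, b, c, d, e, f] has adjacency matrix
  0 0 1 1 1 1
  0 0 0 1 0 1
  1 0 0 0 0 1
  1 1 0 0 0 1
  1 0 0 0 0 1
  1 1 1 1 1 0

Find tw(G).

A width-2 tree decomposition is:
Bags: B1 = {a, e, f}  B2 = {a, d, f}  B3 = {b, d, f}  B4 = {a, c, f}
Tree: B1–B2, B2–B3, B1–B4
Each bag holds 3 vertices, so the decomposition has width 2, which upper-bounds the treewidth. For the lower bound, the 3 vertices {a, d, f} are pairwise adjacent, and any tree decomposition puts a clique entirely inside one bag — forcing width ≥ 2. Therefore the treewidth is 2.

2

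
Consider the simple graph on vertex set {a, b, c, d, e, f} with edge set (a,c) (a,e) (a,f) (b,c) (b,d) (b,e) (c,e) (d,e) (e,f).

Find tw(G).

2

A width-2 tree decomposition is:
Bags: B1 = {b, d, e}  B2 = {b, c, e}  B3 = {a, c, e}  B4 = {a, e, f}
Tree: B1–B2, B2–B3, B3–B4
Every bag has size at most 3, so the width is 3 − 1 = 2 and tw(G) ≤ 2. For the lower bound, the 3 vertices {a, c, e} are pairwise adjacent, and any tree decomposition puts a clique entirely inside one bag — forcing width ≥ 2. Combining the bounds, tw(G) = 2.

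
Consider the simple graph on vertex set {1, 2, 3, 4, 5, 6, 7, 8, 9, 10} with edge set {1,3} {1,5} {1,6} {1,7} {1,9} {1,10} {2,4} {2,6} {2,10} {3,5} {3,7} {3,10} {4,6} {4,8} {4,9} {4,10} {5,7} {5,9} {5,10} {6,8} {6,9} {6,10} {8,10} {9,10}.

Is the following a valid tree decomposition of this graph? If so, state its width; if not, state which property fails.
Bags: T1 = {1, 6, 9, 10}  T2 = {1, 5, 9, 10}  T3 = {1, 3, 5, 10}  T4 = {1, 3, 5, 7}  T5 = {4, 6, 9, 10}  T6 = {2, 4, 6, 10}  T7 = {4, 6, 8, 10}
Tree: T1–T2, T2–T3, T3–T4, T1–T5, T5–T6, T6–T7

Yes; width 3.

Checking the three conditions: (i) the bags cover all of {1, 2, 3, 4, 5, 6, 7, 8, 9, 10}; (ii) for each edge, some bag contains both endpoints; (iii) the bags containing any fixed vertex form a subtree. All hold, so the decomposition is valid with width 4 − 1 = 3.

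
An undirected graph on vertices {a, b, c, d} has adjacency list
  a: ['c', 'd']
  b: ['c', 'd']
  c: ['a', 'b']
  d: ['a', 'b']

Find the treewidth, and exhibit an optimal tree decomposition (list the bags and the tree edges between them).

Each bag holds 3 vertices, so the decomposition has width 2, which upper-bounds the treewidth. For the lower bound, G contains the cycle d–b–c–a–d, so G is not a forest; only forests have treewidth ≤ 1, hence tw(G) ≥ 2. Hence tw(G) = 2 exactly.

Treewidth 2.
One such decomposition:
Bags: B1 = {b, c, d}  B2 = {a, c, d}
Tree: B1–B2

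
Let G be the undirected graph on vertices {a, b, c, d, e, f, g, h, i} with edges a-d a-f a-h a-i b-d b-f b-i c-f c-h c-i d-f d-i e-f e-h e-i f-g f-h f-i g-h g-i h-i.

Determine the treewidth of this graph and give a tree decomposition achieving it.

Treewidth 3.
One optimal decomposition is:
Bags: B1 = {a, f, h, i}  B2 = {a, d, f, i}  B3 = {c, f, h, i}  B4 = {b, d, f, i}  B5 = {e, f, h, i}  B6 = {f, g, h, i}
Tree: B1–B2, B1–B3, B2–B4, B1–B5, B3–B6

Every bag has size at most 4, so the width is 4 − 1 = 3 and tw(G) ≤ 3. On the other hand G contains the 4-clique {a, d, f, i}. A clique must lie in a single bag of any decomposition, so no decomposition can have width below 3. The upper and lower bounds meet at 3, so that is the treewidth.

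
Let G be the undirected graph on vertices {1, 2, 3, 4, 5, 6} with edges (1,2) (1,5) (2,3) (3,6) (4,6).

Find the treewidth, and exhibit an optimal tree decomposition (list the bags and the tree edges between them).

Treewidth 1.
One optimal decomposition is:
Bags: B1 = {1, 5}  B2 = {1, 2}  B3 = {2, 3}  B4 = {3, 6}  B5 = {4, 6}
Tree: B1–B2, B2–B3, B3–B4, B4–B5

The largest bag has 2 vertices, giving width 1; this decomposition certifies tw(G) ≤ 1. Any graph with an edge has treewidth ≥ 1, and G has the edge 5–1. Therefore the treewidth is 1.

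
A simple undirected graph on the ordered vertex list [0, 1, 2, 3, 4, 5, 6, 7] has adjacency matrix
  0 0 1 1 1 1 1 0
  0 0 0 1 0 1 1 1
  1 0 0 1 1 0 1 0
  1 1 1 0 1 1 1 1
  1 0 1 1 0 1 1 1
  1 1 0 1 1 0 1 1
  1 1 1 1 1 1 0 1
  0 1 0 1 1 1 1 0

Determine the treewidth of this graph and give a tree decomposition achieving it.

Every bag has size at most 5, so the width is 5 − 1 = 4 and tw(G) ≤ 4. For the lower bound, the 5 vertices {1, 3, 5, 6, 7} are pairwise adjacent, and any tree decomposition puts a clique entirely inside one bag — forcing width ≥ 4. Combining the bounds, tw(G) = 4.

Treewidth 4.
One optimal decomposition is:
Bags: B1 = {0, 3, 4, 5, 6}  B2 = {3, 4, 5, 6, 7}  B3 = {1, 3, 5, 6, 7}  B4 = {0, 2, 3, 4, 6}
Tree: B1–B2, B2–B3, B1–B4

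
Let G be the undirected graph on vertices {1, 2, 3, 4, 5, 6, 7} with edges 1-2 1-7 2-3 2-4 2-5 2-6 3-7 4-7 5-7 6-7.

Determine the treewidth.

2

A width-2 tree decomposition is:
Bags: B1 = {1, 2, 7}  B2 = {2, 4, 7}  B3 = {2, 6, 7}  B4 = {2, 5, 7}  B5 = {2, 3, 7}
Tree: B1–B2, B2–B3, B3–B4, B4–B5
The largest bag has 3 vertices, giving width 2; this decomposition certifies tw(G) ≤ 2. For the lower bound, G contains the cycle 7–1–2–4–7, so G is not a forest; only forests have treewidth ≤ 1, hence tw(G) ≥ 2. The upper and lower bounds meet at 2, so that is the treewidth.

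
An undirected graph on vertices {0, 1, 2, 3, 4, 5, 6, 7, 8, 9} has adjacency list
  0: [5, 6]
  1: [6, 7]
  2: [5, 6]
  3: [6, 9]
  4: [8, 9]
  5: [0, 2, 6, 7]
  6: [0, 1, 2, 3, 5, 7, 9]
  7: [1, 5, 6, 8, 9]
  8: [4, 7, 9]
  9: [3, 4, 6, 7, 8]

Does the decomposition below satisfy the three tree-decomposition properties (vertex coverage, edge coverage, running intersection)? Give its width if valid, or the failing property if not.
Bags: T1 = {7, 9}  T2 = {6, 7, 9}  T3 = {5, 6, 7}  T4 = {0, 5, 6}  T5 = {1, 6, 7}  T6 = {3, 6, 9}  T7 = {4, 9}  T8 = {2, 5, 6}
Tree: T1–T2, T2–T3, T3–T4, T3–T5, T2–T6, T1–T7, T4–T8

A tree decomposition must satisfy three properties: every vertex lies in some bag; for every edge, both endpoints lie together in some bag; and for every vertex, the bags containing it form a connected subtree. Here vertex 8 appears in no bag, so the decomposition is invalid.

No — vertex 8 appears in no bag.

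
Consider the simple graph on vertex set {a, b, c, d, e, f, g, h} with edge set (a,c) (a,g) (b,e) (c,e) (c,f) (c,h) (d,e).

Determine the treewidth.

1

A width-1 tree decomposition is:
Bags: B1 = {d, e}  B2 = {c, e}  B3 = {a, c}  B4 = {c, f}  B5 = {b, e}  B6 = {c, h}  B7 = {a, g}
Tree: B1–B2, B2–B3, B2–B4, B2–B5, B2–B6, B3–B7
Each bag holds 2 vertices, so the decomposition has width 1, which upper-bounds the treewidth. Any graph with an edge has treewidth ≥ 1, and G has the edge e–d. Hence tw(G) = 1 exactly.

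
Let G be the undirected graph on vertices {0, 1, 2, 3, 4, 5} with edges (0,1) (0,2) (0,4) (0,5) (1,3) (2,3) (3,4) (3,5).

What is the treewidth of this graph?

A width-2 tree decomposition is:
Bags: B1 = {0, 3, 4}  B2 = {0, 2, 3}  B3 = {0, 3, 5}  B4 = {0, 1, 3}
Tree: B1–B2, B2–B3, B3–B4
The largest bag has 3 vertices, giving width 2; this decomposition certifies tw(G) ≤ 2. Since 3–4–0–2–3 is a cycle in G, G is not acyclic. Forests are exactly the graphs of treewidth ≤ 1, so tw(G) ≥ 2. Combining the bounds, tw(G) = 2.

2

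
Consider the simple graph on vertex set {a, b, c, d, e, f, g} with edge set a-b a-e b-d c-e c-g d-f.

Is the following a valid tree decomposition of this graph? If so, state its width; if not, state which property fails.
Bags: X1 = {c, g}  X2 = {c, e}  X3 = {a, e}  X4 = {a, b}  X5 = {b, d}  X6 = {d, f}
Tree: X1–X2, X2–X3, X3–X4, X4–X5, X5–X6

Checking the three conditions: (i) the bags cover all of {a, b, c, d, e, f, g}; (ii) for each edge, some bag contains both endpoints; (iii) the bags containing any fixed vertex form a subtree. All hold, so the decomposition is valid with width 2 − 1 = 1.

Yes; width 1.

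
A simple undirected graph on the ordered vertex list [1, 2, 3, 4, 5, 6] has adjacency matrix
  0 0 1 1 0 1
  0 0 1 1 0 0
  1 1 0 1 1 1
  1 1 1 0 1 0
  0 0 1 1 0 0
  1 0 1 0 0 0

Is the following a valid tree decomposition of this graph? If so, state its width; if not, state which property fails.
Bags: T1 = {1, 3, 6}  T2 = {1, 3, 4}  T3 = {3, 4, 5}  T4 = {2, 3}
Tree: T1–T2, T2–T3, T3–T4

No — edge (4,2) lies in no bag.

A tree decomposition must satisfy three properties: every vertex lies in some bag; for every edge, both endpoints lie together in some bag; and for every vertex, the bags containing it form a connected subtree. Here edge (4,2) lies in no bag, so the decomposition is invalid.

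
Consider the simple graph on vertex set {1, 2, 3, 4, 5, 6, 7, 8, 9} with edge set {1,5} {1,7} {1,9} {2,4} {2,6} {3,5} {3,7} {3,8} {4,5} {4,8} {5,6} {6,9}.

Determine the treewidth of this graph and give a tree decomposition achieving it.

Treewidth 3.
One optimal decomposition is:
Bags: B1 = {2, 4, 6, 8}  B2 = {4, 5, 6, 8}  B3 = {3, 5, 6, 8}  B4 = {3, 5, 6, 9}  B5 = {1, 3, 5, 9}  B6 = {1, 3, 7, 9}
Tree: B1–B2, B2–B3, B3–B4, B4–B5, B5–B6

The largest bag has 4 vertices, giving width 3; this decomposition certifies tw(G) ≤ 3. For the lower bound: the 4 vertex sets {2,4,8}, {6}, {5}, {1,3,7,9} are disjoint, each induces a connected subgraph, and every pair is joined by at least one edge of G. Contracting each set to a single vertex therefore yields K_{4} as a minor, and since treewidth is minor-monotone, tw(G) ≥ tw(K_{4}) = 3. The upper and lower bounds meet at 3, so that is the treewidth.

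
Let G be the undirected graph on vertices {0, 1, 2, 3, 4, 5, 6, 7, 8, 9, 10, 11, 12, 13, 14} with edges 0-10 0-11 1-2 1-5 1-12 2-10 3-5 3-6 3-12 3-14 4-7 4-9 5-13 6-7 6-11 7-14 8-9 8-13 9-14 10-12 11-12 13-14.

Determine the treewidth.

3

A width-3 tree decomposition is:
Bags: B1 = {4, 7, 8, 9}  B2 = {7, 8, 9, 14}  B3 = {7, 8, 13, 14}  B4 = {6, 7, 13, 14}  B5 = {3, 6, 13, 14}  B6 = {3, 5, 6, 13}  B7 = {3, 5, 6, 11}  B8 = {3, 5, 11, 12}  B9 = {1, 5, 11, 12}  B10 = {0, 1, 11, 12}  B11 = {0, 1, 10, 12}  B12 = {0, 1, 2, 10}
Tree: B1–B2, B2–B3, B3–B4, B4–B5, B5–B6, B6–B7, B7–B8, B8–B9, B9–B10, B10–B11, B11–B12
The largest bag has 4 vertices, giving width 3; this decomposition certifies tw(G) ≤ 3. For the lower bound: the 4 vertex sets {4,8,9}, {7}, {14}, {3,5,6,13} are disjoint, each induces a connected subgraph, and every pair is joined by at least one edge of G. Contracting each set to a single vertex therefore yields K_{4} as a minor, and since treewidth is minor-monotone, tw(G) ≥ tw(K_{4}) = 3. Hence tw(G) = 3 exactly.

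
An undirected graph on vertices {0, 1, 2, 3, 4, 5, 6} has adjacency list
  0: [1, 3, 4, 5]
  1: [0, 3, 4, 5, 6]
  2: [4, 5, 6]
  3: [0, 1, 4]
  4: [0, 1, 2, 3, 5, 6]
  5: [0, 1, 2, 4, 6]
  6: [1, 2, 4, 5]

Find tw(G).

A width-3 tree decomposition is:
Bags: B1 = {0, 1, 4, 5}  B2 = {0, 1, 3, 4}  B3 = {1, 4, 5, 6}  B4 = {2, 4, 5, 6}
Tree: B1–B2, B1–B3, B3–B4
The largest bag has 4 vertices, giving width 3; this decomposition certifies tw(G) ≤ 3. On the other hand G contains the 4-clique {0, 1, 3, 4}. A clique must lie in a single bag of any decomposition, so no decomposition can have width below 3. Hence tw(G) = 3 exactly.

3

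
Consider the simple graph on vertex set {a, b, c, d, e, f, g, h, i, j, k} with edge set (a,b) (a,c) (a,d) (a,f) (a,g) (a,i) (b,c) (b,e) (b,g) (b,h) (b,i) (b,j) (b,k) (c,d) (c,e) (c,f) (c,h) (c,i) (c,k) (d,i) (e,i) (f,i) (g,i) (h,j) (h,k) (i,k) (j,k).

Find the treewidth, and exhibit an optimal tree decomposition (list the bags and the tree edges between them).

Every bag has size at most 4, so the width is 4 − 1 = 3 and tw(G) ≤ 3. For the lower bound, the 4 vertices {a, c, d, i} are pairwise adjacent, and any tree decomposition puts a clique entirely inside one bag — forcing width ≥ 3. Combining the bounds, tw(G) = 3.

Treewidth 3.
One such decomposition:
Bags: B1 = {b, c, e, i}  B2 = {b, c, i, k}  B3 = {b, c, h, k}  B4 = {a, b, c, i}  B5 = {a, b, g, i}  B6 = {a, c, f, i}  B7 = {b, h, j, k}  B8 = {a, c, d, i}
Tree: B1–B2, B2–B3, B1–B4, B4–B5, B4–B6, B3–B7, B6–B8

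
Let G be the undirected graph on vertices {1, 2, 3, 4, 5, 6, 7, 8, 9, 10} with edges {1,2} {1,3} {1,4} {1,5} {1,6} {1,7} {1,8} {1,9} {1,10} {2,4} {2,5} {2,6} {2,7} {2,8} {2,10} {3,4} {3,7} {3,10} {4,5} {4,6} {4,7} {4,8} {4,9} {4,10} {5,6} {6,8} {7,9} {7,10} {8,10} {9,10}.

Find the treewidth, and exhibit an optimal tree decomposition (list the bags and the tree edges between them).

Treewidth 4.
One optimal decomposition is:
Bags: B1 = {1, 2, 4, 6, 8}  B2 = {1, 2, 4, 8, 10}  B3 = {1, 2, 4, 7, 10}  B4 = {1, 3, 4, 7, 10}  B5 = {1, 4, 7, 9, 10}  B6 = {1, 2, 4, 5, 6}
Tree: B1–B2, B2–B3, B3–B4, B4–B5, B1–B6

The largest bag has 5 vertices, giving width 4; this decomposition certifies tw(G) ≤ 4. On the other hand G contains the 5-clique {1, 4, 7, 9, 10}. A clique must lie in a single bag of any decomposition, so no decomposition can have width below 4. Hence tw(G) = 4 exactly.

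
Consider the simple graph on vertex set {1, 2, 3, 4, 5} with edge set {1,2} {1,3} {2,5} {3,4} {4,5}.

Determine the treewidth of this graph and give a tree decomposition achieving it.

The largest bag has 3 vertices, giving width 2; this decomposition certifies tw(G) ≤ 2. Since 4–3–1–2–5–4 is a cycle in G, G is not acyclic. Forests are exactly the graphs of treewidth ≤ 1, so tw(G) ≥ 2. Hence tw(G) = 2 exactly.

Treewidth 2.
Bags: B1 = {1, 3, 4}  B2 = {1, 2, 4}  B3 = {2, 4, 5}
Tree: B1–B2, B2–B3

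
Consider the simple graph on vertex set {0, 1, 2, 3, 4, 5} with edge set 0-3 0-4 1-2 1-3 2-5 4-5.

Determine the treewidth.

2

A width-2 tree decomposition is:
Bags: B1 = {0, 1, 3}  B2 = {0, 1, 2}  B3 = {0, 2, 5}  B4 = {0, 4, 5}
Tree: B1–B2, B2–B3, B3–B4
Each bag holds 3 vertices, so the decomposition has width 2, which upper-bounds the treewidth. For the lower bound, G contains the cycle 0–3–1–2–5–4–0, so G is not a forest; only forests have treewidth ≤ 1, hence tw(G) ≥ 2. Hence tw(G) = 2 exactly.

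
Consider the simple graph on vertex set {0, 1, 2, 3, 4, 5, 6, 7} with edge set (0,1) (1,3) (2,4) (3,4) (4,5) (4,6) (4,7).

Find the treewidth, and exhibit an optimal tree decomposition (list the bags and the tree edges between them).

Every bag has size at most 2, so the width is 2 − 1 = 1 and tw(G) ≤ 1. G has an edge, so its treewidth is at least 1. The upper and lower bounds meet at 1, so that is the treewidth.

Treewidth 1.
One optimal decomposition is:
Bags: B1 = {4, 7}  B2 = {4, 6}  B3 = {3, 4}  B4 = {1, 3}  B5 = {0, 1}  B6 = {2, 4}  B7 = {4, 5}
Tree: B1–B2, B1–B3, B3–B4, B4–B5, B2–B6, B3–B7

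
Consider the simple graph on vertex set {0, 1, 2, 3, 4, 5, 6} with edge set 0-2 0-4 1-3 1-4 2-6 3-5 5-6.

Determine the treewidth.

2

A width-2 tree decomposition is:
Bags: B1 = {2, 5, 6}  B2 = {0, 2, 5}  B3 = {0, 4, 5}  B4 = {1, 4, 5}  B5 = {1, 3, 5}
Tree: B1–B2, B2–B3, B3–B4, B4–B5
The largest bag has 3 vertices, giving width 2; this decomposition certifies tw(G) ≤ 2. The edges 5–6–2–0–4–1–3–5 form a cycle, so G is not a tree and its treewidth is at least 2. The upper and lower bounds meet at 2, so that is the treewidth.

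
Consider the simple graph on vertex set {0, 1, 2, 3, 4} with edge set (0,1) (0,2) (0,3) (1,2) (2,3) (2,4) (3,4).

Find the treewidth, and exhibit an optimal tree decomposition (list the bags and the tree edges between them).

Treewidth 2.
One such decomposition:
Bags: B1 = {0, 1, 2}  B2 = {0, 2, 3}  B3 = {2, 3, 4}
Tree: B1–B2, B2–B3

Every bag has size at most 3, so the width is 3 − 1 = 2 and tw(G) ≤ 2. On the other hand G contains the 3-clique {0, 1, 2}. A clique must lie in a single bag of any decomposition, so no decomposition can have width below 2. Combining the bounds, tw(G) = 2.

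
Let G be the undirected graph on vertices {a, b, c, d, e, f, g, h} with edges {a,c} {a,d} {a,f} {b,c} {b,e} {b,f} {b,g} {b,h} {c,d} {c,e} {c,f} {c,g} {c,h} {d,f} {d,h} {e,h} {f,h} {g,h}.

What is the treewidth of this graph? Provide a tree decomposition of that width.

Every bag has size at most 4, so the width is 4 − 1 = 3 and tw(G) ≤ 3. On the other hand G contains the 4-clique {c, d, f, h}. A clique must lie in a single bag of any decomposition, so no decomposition can have width below 3. Combining the bounds, tw(G) = 3.

Treewidth 3.
One such decomposition:
Bags: B1 = {b, c, f, h}  B2 = {b, c, g, h}  B3 = {c, d, f, h}  B4 = {b, c, e, h}  B5 = {a, c, d, f}
Tree: B1–B2, B1–B3, B2–B4, B3–B5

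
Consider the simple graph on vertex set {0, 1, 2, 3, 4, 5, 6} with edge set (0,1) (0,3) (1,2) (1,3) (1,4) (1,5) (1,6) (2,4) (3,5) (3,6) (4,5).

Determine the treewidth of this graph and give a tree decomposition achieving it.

Treewidth 2.
One such decomposition:
Bags: B1 = {0, 1, 3}  B2 = {1, 3, 5}  B3 = {1, 4, 5}  B4 = {1, 2, 4}  B5 = {1, 3, 6}
Tree: B1–B2, B2–B3, B3–B4, B2–B5

Each bag holds 3 vertices, so the decomposition has width 2, which upper-bounds the treewidth. Conversely, {1, 2, 4} is a clique of size 3, and the vertices of any clique must share a bag in every tree decomposition; so some bag has ≥ 3 vertices and tw(G) ≥ 2. The upper and lower bounds meet at 2, so that is the treewidth.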